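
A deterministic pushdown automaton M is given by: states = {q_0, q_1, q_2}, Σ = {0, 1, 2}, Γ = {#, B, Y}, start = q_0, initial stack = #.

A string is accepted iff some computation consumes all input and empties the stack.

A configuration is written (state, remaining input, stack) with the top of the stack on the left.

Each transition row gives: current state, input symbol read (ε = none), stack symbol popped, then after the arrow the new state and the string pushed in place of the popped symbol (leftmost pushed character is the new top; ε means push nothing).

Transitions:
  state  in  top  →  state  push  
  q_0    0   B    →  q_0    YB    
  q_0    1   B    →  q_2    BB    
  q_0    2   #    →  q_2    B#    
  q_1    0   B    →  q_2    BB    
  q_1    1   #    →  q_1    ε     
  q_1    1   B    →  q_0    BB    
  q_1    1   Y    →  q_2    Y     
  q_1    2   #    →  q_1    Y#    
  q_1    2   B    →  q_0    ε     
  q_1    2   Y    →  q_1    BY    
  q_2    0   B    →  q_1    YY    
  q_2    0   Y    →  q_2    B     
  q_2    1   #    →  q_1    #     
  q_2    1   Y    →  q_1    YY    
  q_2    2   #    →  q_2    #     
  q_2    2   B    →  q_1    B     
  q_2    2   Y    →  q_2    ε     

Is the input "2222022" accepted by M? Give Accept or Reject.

Reject

(q_0, 2222022, #)
  read 2, top #: go to q_2, push B# → (q_2, 222022, B#)
  read 2, top B: go to q_1, push B → (q_1, 22022, B#)
  read 2, top B: go to q_0, push ε → (q_0, 2022, #)
  read 2, top #: go to q_2, push B# → (q_2, 022, B#)
  read 0, top B: go to q_1, push YY → (q_1, 22, YY#)
  read 2, top Y: go to q_1, push BY → (q_1, 2, BYY#)
  read 2, top B: go to q_0, push ε → (q_0, ε, YY#)
All input consumed; stack is YY#, not empty, and no further ε-move applies.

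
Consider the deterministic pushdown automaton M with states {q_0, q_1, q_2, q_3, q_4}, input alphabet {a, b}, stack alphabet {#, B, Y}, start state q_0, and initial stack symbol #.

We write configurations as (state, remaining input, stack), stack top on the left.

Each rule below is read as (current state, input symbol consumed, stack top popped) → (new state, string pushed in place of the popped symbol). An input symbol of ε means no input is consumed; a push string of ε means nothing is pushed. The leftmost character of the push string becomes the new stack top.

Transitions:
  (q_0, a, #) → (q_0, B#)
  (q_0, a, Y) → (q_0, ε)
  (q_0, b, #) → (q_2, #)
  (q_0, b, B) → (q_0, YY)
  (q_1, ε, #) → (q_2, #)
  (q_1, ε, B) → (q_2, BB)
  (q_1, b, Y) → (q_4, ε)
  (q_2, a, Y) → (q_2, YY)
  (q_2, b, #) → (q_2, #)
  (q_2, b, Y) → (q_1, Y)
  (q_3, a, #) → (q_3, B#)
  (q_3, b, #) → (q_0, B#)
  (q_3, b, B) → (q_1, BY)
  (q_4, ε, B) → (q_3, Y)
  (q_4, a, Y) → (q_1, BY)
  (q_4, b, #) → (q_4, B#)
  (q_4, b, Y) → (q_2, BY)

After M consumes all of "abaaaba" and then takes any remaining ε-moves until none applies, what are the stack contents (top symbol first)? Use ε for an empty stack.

(q_0, abaaaba, #) ⊢ (q_0, baaaba, B#) ⊢ (q_0, aaaba, YY#) ⊢ (q_0, aaba, Y#) ⊢ (q_0, aba, #) ⊢ (q_0, ba, B#) ⊢ (q_0, a, YY#) ⊢ (q_0, ε, Y#)
All input consumed in state q_0 with stack Y#.

Y#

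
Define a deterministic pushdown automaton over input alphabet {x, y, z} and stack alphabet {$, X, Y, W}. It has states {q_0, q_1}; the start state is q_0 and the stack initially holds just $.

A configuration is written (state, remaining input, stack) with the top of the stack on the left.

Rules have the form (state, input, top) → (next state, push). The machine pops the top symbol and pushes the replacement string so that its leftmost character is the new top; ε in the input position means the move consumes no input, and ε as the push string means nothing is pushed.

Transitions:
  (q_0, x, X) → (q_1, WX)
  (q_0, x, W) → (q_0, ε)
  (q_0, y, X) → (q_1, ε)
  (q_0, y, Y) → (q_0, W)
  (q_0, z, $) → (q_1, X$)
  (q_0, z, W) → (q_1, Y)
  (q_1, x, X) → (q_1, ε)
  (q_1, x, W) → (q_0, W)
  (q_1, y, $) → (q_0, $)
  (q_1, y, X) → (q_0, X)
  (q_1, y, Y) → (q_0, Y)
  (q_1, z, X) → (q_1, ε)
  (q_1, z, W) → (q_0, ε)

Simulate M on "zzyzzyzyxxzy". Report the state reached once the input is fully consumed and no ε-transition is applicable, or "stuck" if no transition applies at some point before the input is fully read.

q_0

(q_0, zzyzzyzyxxzy, $) ⊢ (q_1, zyzzyzyxxzy, X$) ⊢ (q_1, yzzyzyxxzy, $) ⊢ (q_0, zzyzyxxzy, $) ⊢ (q_1, zyzyxxzy, X$) ⊢ (q_1, yzyxxzy, $) ⊢ (q_0, zyxxzy, $) ⊢ (q_1, yxxzy, X$) ⊢ (q_0, xxzy, X$) ⊢ (q_1, xzy, WX$) ⊢ (q_0, zy, WX$) ⊢ (q_1, y, YX$) ⊢ (q_0, ε, YX$)
All input consumed; M is in state q_0.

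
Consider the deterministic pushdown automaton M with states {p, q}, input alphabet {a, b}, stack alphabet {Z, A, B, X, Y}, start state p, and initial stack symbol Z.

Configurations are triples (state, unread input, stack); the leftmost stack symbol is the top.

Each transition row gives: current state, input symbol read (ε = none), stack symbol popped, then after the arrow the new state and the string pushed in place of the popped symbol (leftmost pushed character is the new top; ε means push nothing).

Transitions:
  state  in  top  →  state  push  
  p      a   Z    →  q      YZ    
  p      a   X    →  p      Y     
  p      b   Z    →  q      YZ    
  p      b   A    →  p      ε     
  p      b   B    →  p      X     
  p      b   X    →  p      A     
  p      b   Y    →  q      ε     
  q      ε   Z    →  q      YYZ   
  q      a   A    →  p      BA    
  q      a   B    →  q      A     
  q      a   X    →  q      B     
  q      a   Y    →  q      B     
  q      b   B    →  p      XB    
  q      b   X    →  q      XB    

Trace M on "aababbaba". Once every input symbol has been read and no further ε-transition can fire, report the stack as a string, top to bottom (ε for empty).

(p, aababbaba, Z) ⊢ (q, ababbaba, YZ) ⊢ (q, babbaba, BZ) ⊢ (p, abbaba, XBZ) ⊢ (p, bbaba, YBZ) ⊢ (q, baba, BZ) ⊢ (p, aba, XBZ) ⊢ (p, ba, YBZ) ⊢ (q, a, BZ) ⊢ (q, ε, AZ)
All input consumed in state q with stack AZ.

AZ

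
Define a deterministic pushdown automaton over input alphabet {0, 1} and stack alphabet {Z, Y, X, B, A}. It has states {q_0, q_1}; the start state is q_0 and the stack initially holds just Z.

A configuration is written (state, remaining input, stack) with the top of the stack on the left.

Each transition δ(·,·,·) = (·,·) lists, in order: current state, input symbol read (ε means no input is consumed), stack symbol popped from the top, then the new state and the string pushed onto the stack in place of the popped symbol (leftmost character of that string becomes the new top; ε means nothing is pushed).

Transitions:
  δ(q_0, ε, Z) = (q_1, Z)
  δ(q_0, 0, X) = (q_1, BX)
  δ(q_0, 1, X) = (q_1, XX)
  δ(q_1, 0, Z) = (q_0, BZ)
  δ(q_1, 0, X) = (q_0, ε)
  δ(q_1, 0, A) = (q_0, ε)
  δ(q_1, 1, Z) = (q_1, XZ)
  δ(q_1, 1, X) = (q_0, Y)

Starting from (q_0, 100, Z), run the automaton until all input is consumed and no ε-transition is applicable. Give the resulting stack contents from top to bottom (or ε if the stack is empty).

(q_0, 100, Z)
  ε-move, top Z: go to q_1, push Z → (q_1, 100, Z)
  read 1, top Z: go to q_1, push XZ → (q_1, 00, XZ)
  read 0, top X: go to q_0, push ε → (q_0, 0, Z)
  ε-move, top Z: go to q_1, push Z → (q_1, 0, Z)
  read 0, top Z: go to q_0, push BZ → (q_0, ε, BZ)
All input consumed in state q_0 with stack BZ.

BZ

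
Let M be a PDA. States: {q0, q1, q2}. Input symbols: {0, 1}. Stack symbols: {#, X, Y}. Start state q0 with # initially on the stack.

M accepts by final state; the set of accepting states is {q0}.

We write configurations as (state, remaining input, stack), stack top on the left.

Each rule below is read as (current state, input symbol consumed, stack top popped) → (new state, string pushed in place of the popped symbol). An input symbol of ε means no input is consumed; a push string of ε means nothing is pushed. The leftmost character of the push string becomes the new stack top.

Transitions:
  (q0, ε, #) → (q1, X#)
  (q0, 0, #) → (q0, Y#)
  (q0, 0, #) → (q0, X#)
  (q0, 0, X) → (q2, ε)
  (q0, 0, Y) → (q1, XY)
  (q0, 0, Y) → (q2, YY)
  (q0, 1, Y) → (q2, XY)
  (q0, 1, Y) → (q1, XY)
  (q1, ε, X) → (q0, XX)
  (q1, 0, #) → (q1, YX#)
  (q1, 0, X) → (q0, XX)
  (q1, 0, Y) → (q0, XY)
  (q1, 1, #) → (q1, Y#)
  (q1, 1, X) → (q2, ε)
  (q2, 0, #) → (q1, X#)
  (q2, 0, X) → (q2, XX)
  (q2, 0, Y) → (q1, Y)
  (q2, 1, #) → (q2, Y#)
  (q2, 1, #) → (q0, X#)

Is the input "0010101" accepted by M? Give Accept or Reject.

One accepting computation: (q0, 0010101, #) ⊢ (q0, 010101, X#) ⊢ (q2, 10101, #) ⊢ (q0, 0101, X#) ⊢ (q2, 101, #) ⊢ (q0, 01, X#) ⊢ (q2, 1, #) ⊢ (q0, ε, X#)
All input consumed and state q0 ∈ F.

Accept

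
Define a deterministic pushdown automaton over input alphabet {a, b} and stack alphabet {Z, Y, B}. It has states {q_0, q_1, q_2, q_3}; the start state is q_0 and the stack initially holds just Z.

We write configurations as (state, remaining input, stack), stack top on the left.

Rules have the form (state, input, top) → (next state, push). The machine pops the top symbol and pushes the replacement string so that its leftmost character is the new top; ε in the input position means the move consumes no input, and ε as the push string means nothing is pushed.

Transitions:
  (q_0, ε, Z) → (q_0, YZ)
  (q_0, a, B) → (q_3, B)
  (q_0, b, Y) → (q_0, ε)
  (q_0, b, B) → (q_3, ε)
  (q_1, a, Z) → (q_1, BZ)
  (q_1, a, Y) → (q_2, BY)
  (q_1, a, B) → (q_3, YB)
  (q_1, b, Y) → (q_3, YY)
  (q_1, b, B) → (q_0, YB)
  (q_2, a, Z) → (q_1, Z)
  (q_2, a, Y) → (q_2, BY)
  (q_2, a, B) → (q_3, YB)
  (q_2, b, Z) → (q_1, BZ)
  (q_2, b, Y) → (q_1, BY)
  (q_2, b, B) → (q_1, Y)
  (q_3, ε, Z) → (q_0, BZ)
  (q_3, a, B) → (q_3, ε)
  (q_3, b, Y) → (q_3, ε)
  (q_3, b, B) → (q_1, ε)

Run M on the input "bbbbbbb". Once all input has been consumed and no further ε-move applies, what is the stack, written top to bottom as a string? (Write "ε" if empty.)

(q_0, bbbbbbb, Z)
  ε-move, top Z: go to q_0, push YZ → (q_0, bbbbbbb, YZ)
  read b, top Y: go to q_0, push ε → (q_0, bbbbbb, Z)
  ε-move, top Z: go to q_0, push YZ → (q_0, bbbbbb, YZ)
  read b, top Y: go to q_0, push ε → (q_0, bbbbb, Z)
  ε-move, top Z: go to q_0, push YZ → (q_0, bbbbb, YZ)
  read b, top Y: go to q_0, push ε → (q_0, bbbb, Z)
  ε-move, top Z: go to q_0, push YZ → (q_0, bbbb, YZ)
  read b, top Y: go to q_0, push ε → (q_0, bbb, Z)
  ε-move, top Z: go to q_0, push YZ → (q_0, bbb, YZ)
  read b, top Y: go to q_0, push ε → (q_0, bb, Z)
  ε-move, top Z: go to q_0, push YZ → (q_0, bb, YZ)
  read b, top Y: go to q_0, push ε → (q_0, b, Z)
  ε-move, top Z: go to q_0, push YZ → (q_0, b, YZ)
  read b, top Y: go to q_0, push ε → (q_0, ε, Z)
  ε-move, top Z: go to q_0, push YZ → (q_0, ε, YZ)
All input consumed in state q_0 with stack YZ.

YZ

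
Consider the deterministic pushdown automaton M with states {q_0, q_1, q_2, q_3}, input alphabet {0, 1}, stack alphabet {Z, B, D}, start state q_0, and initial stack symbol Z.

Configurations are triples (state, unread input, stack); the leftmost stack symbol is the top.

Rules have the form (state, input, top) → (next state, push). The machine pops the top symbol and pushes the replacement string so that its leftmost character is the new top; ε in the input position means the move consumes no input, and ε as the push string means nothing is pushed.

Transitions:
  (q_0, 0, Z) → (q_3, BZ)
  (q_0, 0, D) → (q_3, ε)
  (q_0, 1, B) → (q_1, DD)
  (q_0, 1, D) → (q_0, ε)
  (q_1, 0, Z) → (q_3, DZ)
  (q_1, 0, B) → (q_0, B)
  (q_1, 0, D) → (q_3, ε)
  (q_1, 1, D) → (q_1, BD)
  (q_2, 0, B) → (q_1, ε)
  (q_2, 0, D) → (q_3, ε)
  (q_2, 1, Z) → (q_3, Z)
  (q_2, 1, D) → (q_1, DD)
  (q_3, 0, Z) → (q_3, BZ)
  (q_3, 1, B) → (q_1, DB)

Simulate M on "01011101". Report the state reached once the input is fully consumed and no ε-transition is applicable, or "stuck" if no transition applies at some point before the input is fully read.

(q_0, 01011101, Z) ⊢ (q_3, 1011101, BZ) ⊢ (q_1, 011101, DBZ) ⊢ (q_3, 11101, BZ) ⊢ (q_1, 1101, DBZ) ⊢ (q_1, 101, BDBZ)
No transition for (q_1, 1, top B); M blocks with input 101 remaining.

stuck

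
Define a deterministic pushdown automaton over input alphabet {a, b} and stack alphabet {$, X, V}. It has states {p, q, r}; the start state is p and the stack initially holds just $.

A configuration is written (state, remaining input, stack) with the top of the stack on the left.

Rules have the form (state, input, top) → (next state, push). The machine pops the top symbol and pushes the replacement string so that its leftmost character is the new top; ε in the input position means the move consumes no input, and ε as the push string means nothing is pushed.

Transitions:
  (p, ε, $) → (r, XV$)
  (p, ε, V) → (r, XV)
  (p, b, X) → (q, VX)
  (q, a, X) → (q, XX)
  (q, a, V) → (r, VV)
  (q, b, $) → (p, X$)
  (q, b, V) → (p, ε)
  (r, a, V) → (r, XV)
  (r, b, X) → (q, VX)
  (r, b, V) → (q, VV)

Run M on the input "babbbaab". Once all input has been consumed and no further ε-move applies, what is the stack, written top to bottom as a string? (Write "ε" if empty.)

(p, babbbaab, $)
  ε-move, top $: go to r, push XV$ → (r, babbbaab, XV$)
  read b, top X: go to q, push VX → (q, abbbaab, VXV$)
  read a, top V: go to r, push VV → (r, bbbaab, VVXV$)
  read b, top V: go to q, push VV → (q, bbaab, VVVXV$)
  read b, top V: go to p, push ε → (p, baab, VVXV$)
  ε-move, top V: go to r, push XV → (r, baab, XVVXV$)
  read b, top X: go to q, push VX → (q, aab, VXVVXV$)
  read a, top V: go to r, push VV → (r, ab, VVXVVXV$)
  read a, top V: go to r, push XV → (r, b, XVVXVVXV$)
  read b, top X: go to q, push VX → (q, ε, VXVVXVVXV$)
All input consumed in state q with stack VXVVXVVXV$.

VXVVXVVXV$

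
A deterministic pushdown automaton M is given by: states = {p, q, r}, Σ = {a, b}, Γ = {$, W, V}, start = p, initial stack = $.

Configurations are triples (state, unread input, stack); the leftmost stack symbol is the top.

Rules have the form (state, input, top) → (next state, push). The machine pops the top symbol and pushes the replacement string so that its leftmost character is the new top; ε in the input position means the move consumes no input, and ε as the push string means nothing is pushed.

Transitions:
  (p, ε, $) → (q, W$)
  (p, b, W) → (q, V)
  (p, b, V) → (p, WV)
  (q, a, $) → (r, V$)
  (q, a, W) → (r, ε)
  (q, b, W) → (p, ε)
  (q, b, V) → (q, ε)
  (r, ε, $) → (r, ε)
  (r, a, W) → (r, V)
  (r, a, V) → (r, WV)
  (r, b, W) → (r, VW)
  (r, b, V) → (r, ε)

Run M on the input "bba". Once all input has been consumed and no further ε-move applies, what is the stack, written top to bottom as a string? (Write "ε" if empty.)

ε

(p, bba, $)
  ε-move, top $: go to q, push W$ → (q, bba, W$)
  read b, top W: go to p, push ε → (p, ba, $)
  ε-move, top $: go to q, push W$ → (q, ba, W$)
  read b, top W: go to p, push ε → (p, a, $)
  ε-move, top $: go to q, push W$ → (q, a, W$)
  read a, top W: go to r, push ε → (r, ε, $)
  ε-move, top $: go to r, push ε → (r, ε, ε)
All input consumed in state r with stack ε.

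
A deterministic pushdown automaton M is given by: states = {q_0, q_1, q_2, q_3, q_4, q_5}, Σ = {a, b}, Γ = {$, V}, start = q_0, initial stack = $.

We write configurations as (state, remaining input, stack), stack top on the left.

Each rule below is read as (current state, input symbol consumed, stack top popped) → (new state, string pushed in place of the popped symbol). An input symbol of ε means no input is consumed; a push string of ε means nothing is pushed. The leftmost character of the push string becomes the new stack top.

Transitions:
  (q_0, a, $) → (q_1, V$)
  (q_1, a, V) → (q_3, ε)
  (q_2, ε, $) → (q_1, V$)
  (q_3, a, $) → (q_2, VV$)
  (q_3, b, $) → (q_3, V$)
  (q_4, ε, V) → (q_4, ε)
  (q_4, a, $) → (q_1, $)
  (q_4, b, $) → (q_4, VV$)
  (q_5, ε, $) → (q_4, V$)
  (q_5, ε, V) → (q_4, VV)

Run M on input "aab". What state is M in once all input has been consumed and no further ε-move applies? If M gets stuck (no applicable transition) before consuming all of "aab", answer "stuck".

q_3

(q_0, aab, $) ⊢ (q_1, ab, V$) ⊢ (q_3, b, $) ⊢ (q_3, ε, V$)
All input consumed; M is in state q_3.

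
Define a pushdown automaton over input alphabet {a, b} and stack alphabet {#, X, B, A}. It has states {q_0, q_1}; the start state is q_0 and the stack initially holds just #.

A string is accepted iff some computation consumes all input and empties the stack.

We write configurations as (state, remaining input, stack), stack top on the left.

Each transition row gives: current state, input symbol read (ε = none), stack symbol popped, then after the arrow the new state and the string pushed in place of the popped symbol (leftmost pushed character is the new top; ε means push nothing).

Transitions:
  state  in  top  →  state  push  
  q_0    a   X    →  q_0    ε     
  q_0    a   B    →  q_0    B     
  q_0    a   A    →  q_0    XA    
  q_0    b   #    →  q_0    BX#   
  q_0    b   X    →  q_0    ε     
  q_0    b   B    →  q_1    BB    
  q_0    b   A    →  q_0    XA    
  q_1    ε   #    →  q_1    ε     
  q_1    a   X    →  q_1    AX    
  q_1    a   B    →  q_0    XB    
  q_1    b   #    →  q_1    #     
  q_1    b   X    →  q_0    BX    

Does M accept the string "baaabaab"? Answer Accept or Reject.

No computation consumes all input and empties the stack.

Reject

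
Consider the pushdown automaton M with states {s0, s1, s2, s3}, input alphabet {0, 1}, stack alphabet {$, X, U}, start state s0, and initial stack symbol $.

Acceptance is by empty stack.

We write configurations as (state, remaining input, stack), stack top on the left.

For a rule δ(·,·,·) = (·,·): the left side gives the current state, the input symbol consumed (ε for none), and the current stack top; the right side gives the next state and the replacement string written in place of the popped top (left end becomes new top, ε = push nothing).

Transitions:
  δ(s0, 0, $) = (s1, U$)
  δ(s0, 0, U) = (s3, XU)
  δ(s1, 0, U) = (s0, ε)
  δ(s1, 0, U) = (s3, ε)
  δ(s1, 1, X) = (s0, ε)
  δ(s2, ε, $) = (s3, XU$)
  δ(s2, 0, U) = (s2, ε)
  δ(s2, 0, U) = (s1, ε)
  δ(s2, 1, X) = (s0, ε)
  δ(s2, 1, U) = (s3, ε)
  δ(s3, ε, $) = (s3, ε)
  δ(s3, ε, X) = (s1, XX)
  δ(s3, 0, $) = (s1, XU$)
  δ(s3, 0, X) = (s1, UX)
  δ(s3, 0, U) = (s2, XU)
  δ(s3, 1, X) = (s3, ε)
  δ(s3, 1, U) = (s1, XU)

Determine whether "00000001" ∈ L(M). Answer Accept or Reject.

No computation consumes all input and empties the stack.

Reject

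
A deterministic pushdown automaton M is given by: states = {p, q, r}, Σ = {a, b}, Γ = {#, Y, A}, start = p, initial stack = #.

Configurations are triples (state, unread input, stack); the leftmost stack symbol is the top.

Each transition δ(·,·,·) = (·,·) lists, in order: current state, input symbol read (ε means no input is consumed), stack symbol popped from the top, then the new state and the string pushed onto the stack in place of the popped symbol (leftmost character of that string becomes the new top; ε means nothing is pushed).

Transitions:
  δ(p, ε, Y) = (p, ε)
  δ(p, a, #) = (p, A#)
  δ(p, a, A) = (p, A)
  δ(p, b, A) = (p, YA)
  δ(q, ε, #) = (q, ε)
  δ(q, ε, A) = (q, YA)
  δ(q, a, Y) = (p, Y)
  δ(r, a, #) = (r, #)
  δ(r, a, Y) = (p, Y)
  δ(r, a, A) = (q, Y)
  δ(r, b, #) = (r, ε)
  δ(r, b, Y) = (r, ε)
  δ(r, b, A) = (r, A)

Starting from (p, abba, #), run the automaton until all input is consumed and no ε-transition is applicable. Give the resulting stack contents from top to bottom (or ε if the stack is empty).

(p, abba, #)
  read a, top #: go to p, push A# → (p, bba, A#)
  read b, top A: go to p, push YA → (p, ba, YA#)
  ε-move, top Y: go to p, push ε → (p, ba, A#)
  read b, top A: go to p, push YA → (p, a, YA#)
  ε-move, top Y: go to p, push ε → (p, a, A#)
  read a, top A: go to p, push A → (p, ε, A#)
All input consumed in state p with stack A#.

A#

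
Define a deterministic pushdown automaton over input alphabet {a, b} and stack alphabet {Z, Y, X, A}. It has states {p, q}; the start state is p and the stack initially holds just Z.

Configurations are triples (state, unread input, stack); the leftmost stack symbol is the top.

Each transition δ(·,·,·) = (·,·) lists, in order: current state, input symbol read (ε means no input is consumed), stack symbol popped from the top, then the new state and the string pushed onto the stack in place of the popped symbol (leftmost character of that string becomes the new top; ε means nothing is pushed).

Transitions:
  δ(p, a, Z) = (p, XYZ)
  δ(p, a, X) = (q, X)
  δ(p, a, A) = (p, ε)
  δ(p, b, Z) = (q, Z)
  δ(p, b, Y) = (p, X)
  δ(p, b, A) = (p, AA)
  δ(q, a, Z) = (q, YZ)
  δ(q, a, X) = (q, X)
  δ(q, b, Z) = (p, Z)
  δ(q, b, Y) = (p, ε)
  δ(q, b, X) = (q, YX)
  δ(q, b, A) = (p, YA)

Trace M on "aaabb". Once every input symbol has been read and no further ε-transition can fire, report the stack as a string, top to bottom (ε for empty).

XYZ

(p, aaabb, Z)
  read a, top Z: go to p, push XYZ → (p, aabb, XYZ)
  read a, top X: go to q, push X → (q, abb, XYZ)
  read a, top X: go to q, push X → (q, bb, XYZ)
  read b, top X: go to q, push YX → (q, b, YXYZ)
  read b, top Y: go to p, push ε → (p, ε, XYZ)
All input consumed in state p with stack XYZ.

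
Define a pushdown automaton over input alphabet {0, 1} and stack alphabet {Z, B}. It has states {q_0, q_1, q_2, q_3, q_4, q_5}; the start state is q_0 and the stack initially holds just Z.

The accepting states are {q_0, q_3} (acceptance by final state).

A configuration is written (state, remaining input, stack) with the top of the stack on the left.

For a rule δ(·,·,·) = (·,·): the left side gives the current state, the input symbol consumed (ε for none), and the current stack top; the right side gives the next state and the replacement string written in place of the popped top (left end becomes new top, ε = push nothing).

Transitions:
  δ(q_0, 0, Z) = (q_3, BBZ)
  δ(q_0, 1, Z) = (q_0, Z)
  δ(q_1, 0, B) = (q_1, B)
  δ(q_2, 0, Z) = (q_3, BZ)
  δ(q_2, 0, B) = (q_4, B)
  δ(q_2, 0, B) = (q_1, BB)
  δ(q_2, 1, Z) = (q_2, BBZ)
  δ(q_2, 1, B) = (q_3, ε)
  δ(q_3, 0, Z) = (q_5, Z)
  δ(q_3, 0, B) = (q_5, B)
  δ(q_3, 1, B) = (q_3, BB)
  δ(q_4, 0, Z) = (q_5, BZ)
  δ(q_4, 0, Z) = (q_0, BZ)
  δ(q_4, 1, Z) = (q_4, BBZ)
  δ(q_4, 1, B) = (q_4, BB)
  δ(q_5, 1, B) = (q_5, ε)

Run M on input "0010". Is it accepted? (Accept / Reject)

Reject

No computation consumes all input and reaches a final state.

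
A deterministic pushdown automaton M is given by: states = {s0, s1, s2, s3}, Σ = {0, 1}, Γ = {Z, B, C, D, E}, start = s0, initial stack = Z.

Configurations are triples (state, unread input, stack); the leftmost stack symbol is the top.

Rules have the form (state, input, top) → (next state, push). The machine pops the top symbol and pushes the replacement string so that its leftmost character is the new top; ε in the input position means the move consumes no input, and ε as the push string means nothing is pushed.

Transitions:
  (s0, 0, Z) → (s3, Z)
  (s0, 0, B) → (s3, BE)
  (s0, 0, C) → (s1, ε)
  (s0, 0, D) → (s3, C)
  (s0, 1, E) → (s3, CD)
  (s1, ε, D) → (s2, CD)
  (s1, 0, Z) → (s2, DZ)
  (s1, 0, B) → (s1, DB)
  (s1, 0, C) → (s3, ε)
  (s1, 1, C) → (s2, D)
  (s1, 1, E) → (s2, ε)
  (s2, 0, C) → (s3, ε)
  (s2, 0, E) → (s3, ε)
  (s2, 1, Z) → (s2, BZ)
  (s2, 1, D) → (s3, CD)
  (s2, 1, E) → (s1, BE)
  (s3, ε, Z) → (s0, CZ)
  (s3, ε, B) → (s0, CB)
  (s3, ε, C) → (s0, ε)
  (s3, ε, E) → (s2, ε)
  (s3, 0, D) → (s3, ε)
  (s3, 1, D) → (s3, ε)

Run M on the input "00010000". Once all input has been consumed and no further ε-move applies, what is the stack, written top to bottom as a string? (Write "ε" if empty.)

(s0, 00010000, Z) ⊢ (s3, 0010000, Z) ⊢ (s0, 0010000, CZ) ⊢ (s1, 010000, Z) ⊢ (s2, 10000, DZ) ⊢ (s3, 0000, CDZ) ⊢ (s0, 0000, DZ) ⊢ (s3, 000, CZ) ⊢ (s0, 000, Z) ⊢ (s3, 00, Z) ⊢ (s0, 00, CZ) ⊢ (s1, 0, Z) ⊢ (s2, ε, DZ)
All input consumed in state s2 with stack DZ.

DZ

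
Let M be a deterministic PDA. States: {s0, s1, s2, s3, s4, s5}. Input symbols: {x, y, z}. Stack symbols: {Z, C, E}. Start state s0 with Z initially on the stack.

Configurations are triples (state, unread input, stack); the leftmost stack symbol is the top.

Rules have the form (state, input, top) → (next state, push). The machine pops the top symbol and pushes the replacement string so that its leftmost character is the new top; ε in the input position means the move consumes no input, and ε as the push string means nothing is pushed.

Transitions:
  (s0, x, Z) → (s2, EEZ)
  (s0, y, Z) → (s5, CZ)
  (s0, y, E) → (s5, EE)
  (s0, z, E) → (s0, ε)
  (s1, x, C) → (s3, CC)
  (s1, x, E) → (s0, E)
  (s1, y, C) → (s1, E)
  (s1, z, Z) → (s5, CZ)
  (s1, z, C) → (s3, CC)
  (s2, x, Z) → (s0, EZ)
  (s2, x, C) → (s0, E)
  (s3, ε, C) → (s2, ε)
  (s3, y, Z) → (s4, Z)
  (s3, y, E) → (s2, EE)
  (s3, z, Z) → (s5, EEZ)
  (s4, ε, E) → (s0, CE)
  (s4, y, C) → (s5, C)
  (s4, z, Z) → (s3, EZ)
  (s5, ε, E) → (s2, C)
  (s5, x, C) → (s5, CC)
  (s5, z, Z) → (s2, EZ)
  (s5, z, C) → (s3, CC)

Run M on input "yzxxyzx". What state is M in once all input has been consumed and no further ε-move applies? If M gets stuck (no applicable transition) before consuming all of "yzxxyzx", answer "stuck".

(s0, yzxxyzx, Z)
  read y, top Z: go to s5, push CZ → (s5, zxxyzx, CZ)
  read z, top C: go to s3, push CC → (s3, xxyzx, CCZ)
  ε-move, top C: go to s2, push ε → (s2, xxyzx, CZ)
  read x, top C: go to s0, push E → (s0, xyzx, EZ)
No transition for (s0, x, top E); M blocks with input xyzx remaining.

stuck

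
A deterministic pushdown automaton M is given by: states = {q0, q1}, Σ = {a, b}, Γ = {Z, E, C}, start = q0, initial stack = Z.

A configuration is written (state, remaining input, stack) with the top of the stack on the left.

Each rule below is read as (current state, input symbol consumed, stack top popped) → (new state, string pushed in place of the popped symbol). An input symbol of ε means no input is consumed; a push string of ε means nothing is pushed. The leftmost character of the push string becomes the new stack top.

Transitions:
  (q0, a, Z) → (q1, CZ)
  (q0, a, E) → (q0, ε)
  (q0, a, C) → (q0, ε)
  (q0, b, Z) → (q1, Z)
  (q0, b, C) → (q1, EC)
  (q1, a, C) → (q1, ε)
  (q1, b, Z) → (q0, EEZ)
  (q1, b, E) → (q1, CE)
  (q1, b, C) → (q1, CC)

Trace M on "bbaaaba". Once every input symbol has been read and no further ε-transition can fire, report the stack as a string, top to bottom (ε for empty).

(q0, bbaaaba, Z)
  read b, top Z: go to q1, push Z → (q1, baaaba, Z)
  read b, top Z: go to q0, push EEZ → (q0, aaaba, EEZ)
  read a, top E: go to q0, push ε → (q0, aaba, EZ)
  read a, top E: go to q0, push ε → (q0, aba, Z)
  read a, top Z: go to q1, push CZ → (q1, ba, CZ)
  read b, top C: go to q1, push CC → (q1, a, CCZ)
  read a, top C: go to q1, push ε → (q1, ε, CZ)
All input consumed in state q1 with stack CZ.

CZ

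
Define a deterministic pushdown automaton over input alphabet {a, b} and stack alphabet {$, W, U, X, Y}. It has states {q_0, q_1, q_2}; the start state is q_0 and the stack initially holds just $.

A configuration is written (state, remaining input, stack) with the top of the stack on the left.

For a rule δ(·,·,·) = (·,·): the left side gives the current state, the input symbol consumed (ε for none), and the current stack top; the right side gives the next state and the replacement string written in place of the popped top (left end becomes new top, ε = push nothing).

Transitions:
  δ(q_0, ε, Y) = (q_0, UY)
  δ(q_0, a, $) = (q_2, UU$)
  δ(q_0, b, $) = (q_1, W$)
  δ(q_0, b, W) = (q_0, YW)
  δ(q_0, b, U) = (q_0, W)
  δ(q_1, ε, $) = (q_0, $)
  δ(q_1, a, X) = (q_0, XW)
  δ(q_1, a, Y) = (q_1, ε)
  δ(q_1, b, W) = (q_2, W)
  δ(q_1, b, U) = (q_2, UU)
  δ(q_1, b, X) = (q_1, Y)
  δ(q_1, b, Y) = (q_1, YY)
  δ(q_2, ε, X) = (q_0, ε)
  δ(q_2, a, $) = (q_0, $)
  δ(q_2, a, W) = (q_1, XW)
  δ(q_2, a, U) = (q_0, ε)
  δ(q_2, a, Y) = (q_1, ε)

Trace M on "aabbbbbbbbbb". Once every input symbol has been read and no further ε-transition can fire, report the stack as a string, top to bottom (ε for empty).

(q_0, aabbbbbbbbbb, $)
  read a, top $: go to q_2, push UU$ → (q_2, abbbbbbbbbb, UU$)
  read a, top U: go to q_0, push ε → (q_0, bbbbbbbbbb, U$)
  read b, top U: go to q_0, push W → (q_0, bbbbbbbbb, W$)
  read b, top W: go to q_0, push YW → (q_0, bbbbbbbb, YW$)
  ε-move, top Y: go to q_0, push UY → (q_0, bbbbbbbb, UYW$)
  read b, top U: go to q_0, push W → (q_0, bbbbbbb, WYW$)
  read b, top W: go to q_0, push YW → (q_0, bbbbbb, YWYW$)
  ε-move, top Y: go to q_0, push UY → (q_0, bbbbbb, UYWYW$)
  read b, top U: go to q_0, push W → (q_0, bbbbb, WYWYW$)
  read b, top W: go to q_0, push YW → (q_0, bbbb, YWYWYW$)
  ε-move, top Y: go to q_0, push UY → (q_0, bbbb, UYWYWYW$)
  read b, top U: go to q_0, push W → (q_0, bbb, WYWYWYW$)
  read b, top W: go to q_0, push YW → (q_0, bb, YWYWYWYW$)
  ε-move, top Y: go to q_0, push UY → (q_0, bb, UYWYWYWYW$)
  read b, top U: go to q_0, push W → (q_0, b, WYWYWYWYW$)
  read b, top W: go to q_0, push YW → (q_0, ε, YWYWYWYWYW$)
  ε-move, top Y: go to q_0, push UY → (q_0, ε, UYWYWYWYWYW$)
All input consumed in state q_0 with stack UYWYWYWYWYW$.

UYWYWYWYWYW$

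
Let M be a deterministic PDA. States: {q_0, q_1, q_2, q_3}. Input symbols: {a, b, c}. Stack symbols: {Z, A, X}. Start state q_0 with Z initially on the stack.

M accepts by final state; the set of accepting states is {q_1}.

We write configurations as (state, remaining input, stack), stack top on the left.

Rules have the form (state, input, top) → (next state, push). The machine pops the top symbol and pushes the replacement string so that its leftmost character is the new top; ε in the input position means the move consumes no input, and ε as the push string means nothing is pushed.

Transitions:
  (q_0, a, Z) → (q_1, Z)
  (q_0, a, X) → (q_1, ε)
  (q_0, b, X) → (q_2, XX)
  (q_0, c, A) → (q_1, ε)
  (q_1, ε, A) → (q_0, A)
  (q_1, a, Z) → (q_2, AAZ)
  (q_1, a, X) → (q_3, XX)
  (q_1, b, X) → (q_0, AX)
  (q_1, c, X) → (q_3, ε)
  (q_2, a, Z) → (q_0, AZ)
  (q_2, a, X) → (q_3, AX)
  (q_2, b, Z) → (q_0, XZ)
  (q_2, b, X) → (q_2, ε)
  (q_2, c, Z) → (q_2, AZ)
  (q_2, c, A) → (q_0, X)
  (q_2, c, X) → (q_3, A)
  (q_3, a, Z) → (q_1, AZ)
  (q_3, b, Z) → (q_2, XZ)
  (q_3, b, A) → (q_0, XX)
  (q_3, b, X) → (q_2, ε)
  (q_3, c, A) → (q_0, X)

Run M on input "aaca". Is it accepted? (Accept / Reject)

(q_0, aaca, Z)
  read a, top Z: go to q_1, push Z → (q_1, aca, Z)
  read a, top Z: go to q_2, push AAZ → (q_2, ca, AAZ)
  read c, top A: go to q_0, push X → (q_0, a, XAZ)
  read a, top X: go to q_1, push ε → (q_1, ε, AZ)
All input consumed; state q_1 ∈ F.

Accept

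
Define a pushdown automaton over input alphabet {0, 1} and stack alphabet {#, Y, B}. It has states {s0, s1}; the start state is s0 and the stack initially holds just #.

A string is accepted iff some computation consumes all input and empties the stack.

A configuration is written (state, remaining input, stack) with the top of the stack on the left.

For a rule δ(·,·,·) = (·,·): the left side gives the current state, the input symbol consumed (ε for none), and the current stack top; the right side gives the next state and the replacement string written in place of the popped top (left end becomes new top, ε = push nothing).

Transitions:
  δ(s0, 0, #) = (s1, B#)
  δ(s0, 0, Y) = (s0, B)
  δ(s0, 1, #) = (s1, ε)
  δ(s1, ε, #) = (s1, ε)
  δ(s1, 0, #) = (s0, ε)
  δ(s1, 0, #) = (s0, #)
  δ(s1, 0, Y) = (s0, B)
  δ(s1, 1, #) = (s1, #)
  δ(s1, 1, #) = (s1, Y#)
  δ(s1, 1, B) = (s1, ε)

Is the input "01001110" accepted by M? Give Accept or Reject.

Accept

One accepting computation: (s0, 01001110, #) ⊢ (s1, 1001110, B#) ⊢ (s1, 001110, #) ⊢ (s0, 01110, #) ⊢ (s1, 1110, B#) ⊢ (s1, 110, #) ⊢ (s1, 10, #) ⊢ (s1, 0, #) ⊢ (s0, ε, ε)
All input consumed and the stack is empty.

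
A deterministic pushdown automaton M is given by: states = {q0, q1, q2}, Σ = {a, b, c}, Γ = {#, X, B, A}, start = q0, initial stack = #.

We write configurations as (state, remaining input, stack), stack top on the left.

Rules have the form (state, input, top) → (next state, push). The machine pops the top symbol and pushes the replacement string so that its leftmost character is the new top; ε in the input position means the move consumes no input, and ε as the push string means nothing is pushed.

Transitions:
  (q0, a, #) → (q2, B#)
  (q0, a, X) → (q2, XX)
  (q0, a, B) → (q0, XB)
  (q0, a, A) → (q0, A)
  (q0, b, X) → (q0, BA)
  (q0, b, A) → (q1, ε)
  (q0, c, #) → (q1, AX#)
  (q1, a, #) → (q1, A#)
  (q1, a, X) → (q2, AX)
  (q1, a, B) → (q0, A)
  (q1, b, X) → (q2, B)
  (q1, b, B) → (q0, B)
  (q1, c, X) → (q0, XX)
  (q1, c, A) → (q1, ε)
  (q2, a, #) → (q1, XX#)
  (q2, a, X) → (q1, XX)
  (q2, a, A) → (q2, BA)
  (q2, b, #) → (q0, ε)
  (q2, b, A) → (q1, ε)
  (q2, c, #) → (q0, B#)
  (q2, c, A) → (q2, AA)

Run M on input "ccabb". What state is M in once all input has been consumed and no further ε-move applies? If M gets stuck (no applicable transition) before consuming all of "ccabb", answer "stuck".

(q0, ccabb, #)
  read c, top #: go to q1, push AX# → (q1, cabb, AX#)
  read c, top A: go to q1, push ε → (q1, abb, X#)
  read a, top X: go to q2, push AX → (q2, bb, AX#)
  read b, top A: go to q1, push ε → (q1, b, X#)
  read b, top X: go to q2, push B → (q2, ε, B#)
All input consumed; M is in state q2.

q2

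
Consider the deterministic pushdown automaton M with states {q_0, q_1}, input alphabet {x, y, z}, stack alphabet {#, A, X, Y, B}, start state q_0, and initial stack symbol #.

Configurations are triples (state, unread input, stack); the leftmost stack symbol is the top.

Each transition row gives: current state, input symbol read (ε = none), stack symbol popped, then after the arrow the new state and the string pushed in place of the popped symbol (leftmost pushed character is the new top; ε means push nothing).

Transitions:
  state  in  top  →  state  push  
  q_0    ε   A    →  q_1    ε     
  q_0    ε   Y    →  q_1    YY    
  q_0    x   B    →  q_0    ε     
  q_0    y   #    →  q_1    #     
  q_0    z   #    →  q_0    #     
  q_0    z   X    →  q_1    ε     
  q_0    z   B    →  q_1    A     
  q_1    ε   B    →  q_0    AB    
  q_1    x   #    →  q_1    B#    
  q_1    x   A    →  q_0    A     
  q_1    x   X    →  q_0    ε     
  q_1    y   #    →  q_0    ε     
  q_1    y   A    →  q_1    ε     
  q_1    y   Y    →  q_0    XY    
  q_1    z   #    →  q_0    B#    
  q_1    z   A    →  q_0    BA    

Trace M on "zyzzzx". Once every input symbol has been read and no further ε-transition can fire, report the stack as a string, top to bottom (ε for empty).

(q_0, zyzzzx, #)
  read z, top #: go to q_0, push # → (q_0, yzzzx, #)
  read y, top #: go to q_1, push # → (q_1, zzzx, #)
  read z, top #: go to q_0, push B# → (q_0, zzx, B#)
  read z, top B: go to q_1, push A → (q_1, zx, A#)
  read z, top A: go to q_0, push BA → (q_0, x, BA#)
  read x, top B: go to q_0, push ε → (q_0, ε, A#)
  ε-move, top A: go to q_1, push ε → (q_1, ε, #)
All input consumed in state q_1 with stack #.

#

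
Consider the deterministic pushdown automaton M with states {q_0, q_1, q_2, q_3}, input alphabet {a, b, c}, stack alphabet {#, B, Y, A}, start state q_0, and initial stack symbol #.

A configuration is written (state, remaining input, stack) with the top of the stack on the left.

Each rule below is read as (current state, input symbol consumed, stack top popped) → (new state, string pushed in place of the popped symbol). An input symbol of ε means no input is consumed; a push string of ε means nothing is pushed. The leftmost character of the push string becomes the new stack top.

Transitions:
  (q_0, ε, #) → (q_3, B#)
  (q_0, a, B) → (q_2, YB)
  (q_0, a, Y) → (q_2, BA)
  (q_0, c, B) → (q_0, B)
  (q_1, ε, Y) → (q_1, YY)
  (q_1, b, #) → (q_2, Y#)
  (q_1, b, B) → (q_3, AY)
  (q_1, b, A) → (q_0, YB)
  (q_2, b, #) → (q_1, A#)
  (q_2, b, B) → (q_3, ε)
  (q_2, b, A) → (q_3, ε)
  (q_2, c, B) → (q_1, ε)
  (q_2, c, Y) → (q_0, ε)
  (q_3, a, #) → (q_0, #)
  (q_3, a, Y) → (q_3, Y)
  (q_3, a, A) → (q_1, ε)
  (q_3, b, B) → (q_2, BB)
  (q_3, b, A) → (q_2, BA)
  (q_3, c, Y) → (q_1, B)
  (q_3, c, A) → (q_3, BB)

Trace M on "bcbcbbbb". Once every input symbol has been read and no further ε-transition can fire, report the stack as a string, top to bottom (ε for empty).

(q_0, bcbcbbbb, #)
  ε-move, top #: go to q_3, push B# → (q_3, bcbcbbbb, B#)
  read b, top B: go to q_2, push BB → (q_2, cbcbbbb, BB#)
  read c, top B: go to q_1, push ε → (q_1, bcbbbb, B#)
  read b, top B: go to q_3, push AY → (q_3, cbbbb, AY#)
  read c, top A: go to q_3, push BB → (q_3, bbbb, BBY#)
  read b, top B: go to q_2, push BB → (q_2, bbb, BBBY#)
  read b, top B: go to q_3, push ε → (q_3, bb, BBY#)
  read b, top B: go to q_2, push BB → (q_2, b, BBBY#)
  read b, top B: go to q_3, push ε → (q_3, ε, BBY#)
All input consumed in state q_3 with stack BBY#.

BBY#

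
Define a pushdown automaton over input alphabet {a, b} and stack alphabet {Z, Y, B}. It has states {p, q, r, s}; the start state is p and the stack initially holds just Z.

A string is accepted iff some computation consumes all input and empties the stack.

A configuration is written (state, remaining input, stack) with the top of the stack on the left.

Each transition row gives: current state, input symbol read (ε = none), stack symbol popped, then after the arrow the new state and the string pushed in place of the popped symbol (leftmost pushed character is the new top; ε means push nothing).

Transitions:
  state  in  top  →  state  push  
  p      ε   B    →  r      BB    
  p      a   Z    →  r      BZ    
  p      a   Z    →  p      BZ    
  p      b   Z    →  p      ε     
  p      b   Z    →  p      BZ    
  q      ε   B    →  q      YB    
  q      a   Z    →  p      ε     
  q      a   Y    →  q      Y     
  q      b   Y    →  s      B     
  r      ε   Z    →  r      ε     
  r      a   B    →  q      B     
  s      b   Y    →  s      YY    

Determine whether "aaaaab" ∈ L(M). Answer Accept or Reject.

No computation consumes all input and empties the stack.

Reject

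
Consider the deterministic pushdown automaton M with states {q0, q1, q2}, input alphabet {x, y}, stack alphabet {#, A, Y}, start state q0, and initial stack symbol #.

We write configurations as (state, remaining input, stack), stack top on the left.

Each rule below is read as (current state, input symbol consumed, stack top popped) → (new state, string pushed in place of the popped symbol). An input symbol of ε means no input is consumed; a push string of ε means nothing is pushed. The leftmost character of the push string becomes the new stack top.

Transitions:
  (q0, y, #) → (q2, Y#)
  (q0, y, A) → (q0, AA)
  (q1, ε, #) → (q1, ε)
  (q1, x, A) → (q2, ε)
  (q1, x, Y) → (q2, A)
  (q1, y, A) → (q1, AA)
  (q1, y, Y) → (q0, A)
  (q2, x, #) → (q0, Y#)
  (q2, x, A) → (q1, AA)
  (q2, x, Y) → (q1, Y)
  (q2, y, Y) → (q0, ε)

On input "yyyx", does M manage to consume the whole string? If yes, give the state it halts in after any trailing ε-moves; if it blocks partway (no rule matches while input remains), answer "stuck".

q1

(q0, yyyx, #) ⊢ (q2, yyx, Y#) ⊢ (q0, yx, #) ⊢ (q2, x, Y#) ⊢ (q1, ε, Y#)
All input consumed; M is in state q1.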